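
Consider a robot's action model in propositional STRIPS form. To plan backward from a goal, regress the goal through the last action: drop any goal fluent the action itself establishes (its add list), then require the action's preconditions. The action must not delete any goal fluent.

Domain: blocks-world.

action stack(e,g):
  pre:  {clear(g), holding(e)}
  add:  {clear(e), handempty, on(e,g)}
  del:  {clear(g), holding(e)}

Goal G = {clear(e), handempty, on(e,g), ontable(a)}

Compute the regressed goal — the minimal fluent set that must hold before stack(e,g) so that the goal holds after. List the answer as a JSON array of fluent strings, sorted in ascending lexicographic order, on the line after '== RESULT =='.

Compute (G \ add) ∪ pre:
  G ∩ del = {}  (empty — regression defined)
  G \ add = {clear(e), handempty, on(e,g), ontable(a)} \ {clear(e), handempty, on(e,g)} = {ontable(a)}
  ∪ pre   = {ontable(a)} ∪ {clear(g), holding(e)}
          = {clear(g), holding(e), ontable(a)}

== RESULT ==
["clear(g)", "holding(e)", "ontable(a)"]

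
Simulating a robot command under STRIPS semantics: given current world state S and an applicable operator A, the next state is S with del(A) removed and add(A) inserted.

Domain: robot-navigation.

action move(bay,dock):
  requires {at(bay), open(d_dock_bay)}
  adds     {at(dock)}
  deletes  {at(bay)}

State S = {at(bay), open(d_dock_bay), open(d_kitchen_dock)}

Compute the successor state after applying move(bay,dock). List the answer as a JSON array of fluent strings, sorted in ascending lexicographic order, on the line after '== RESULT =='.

Compute (S \ del) ∪ add:
  pre ⊆ S: {at(bay), open(d_dock_bay)} ⊆ S  — applicable
  S \ del = {open(d_dock_bay), open(d_kitchen_dock)}
  ∪ add   = {at(dock), open(d_dock_bay), open(d_kitchen_dock)}

== RESULT ==
["at(dock)", "open(d_dock_bay)", "open(d_kitchen_dock)"]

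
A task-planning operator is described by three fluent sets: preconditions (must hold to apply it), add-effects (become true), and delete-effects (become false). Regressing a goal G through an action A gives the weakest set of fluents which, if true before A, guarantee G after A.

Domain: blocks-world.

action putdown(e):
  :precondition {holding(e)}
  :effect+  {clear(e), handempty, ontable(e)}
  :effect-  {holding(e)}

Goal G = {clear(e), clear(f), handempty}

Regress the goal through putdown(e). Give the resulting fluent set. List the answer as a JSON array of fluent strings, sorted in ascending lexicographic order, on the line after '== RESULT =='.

Compute (G \ add) ∪ pre:
  G ∩ del = {}  (empty — regression defined)
  G \ add = {clear(e), clear(f), handempty} \ {clear(e), handempty, ontable(e)} = {clear(f)}
  ∪ pre   = {clear(f)} ∪ {holding(e)}
          = {clear(f), holding(e)}

== RESULT ==
["clear(f)", "holding(e)"]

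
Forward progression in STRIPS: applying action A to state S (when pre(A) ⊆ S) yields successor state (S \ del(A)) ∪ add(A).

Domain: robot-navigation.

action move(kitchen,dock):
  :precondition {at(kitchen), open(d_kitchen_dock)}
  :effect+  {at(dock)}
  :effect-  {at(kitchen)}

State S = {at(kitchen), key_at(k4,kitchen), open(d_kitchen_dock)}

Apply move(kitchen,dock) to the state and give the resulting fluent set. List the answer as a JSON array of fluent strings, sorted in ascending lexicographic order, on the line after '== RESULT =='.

Compute (S \ del) ∪ add:
  pre ⊆ S: {at(kitchen), open(d_kitchen_dock)} ⊆ S  — applicable
  S \ del = {key_at(k4,kitchen), open(d_kitchen_dock)}
  ∪ add   = {at(dock), key_at(k4,kitchen), open(d_kitchen_dock)}

== RESULT ==
["at(dock)", "key_at(k4,kitchen)", "open(d_kitchen_dock)"]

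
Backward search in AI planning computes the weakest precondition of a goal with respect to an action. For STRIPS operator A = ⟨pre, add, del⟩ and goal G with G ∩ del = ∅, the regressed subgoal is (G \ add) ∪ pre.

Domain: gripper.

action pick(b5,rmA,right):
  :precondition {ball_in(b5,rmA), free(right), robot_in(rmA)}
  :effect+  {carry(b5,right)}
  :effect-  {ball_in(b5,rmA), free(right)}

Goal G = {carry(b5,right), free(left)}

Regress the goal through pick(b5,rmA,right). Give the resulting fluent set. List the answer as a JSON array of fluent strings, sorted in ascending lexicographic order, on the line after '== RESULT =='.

Regress:
  G ∩ del = {}  (empty — regression defined)
  G \ add = {carry(b5,right), free(left)} \ {carry(b5,right)} = {free(left)}
  ∪ pre   = {free(left)} ∪ {ball_in(b5,rmA), free(right), robot_in(rmA)}
          = {ball_in(b5,rmA), free(left), free(right), robot_in(rmA)}

== RESULT ==
["ball_in(b5,rmA)", "free(left)", "free(right)", "robot_in(rmA)"]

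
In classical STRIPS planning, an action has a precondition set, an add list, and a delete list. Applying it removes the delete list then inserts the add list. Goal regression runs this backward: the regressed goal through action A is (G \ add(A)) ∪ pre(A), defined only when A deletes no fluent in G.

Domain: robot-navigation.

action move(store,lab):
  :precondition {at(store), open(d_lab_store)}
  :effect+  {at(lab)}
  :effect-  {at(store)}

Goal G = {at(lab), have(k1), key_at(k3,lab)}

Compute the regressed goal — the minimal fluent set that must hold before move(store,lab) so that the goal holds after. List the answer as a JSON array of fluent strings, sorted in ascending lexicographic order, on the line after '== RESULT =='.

Compute (G \ add) ∪ pre:
  G ∩ del = {}  (empty — regression defined)
  G \ add = {at(lab), have(k1), key_at(k3,lab)} \ {at(lab)} = {have(k1), key_at(k3,lab)}
  ∪ pre   = {have(k1), key_at(k3,lab)} ∪ {at(store), open(d_lab_store)}
          = {at(store), have(k1), key_at(k3,lab), open(d_lab_store)}

== RESULT ==
["at(store)", "have(k1)", "key_at(k3,lab)", "open(d_lab_store)"]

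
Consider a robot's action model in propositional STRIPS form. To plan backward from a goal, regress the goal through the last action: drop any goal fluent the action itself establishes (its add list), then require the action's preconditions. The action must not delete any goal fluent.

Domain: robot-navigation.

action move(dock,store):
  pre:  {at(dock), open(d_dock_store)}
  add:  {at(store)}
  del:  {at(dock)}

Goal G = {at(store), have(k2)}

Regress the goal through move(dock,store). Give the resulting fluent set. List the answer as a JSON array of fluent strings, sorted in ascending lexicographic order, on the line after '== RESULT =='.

Compute (G \ add) ∪ pre:
  G ∩ del = {}  (empty — regression defined)
  G \ add = {at(store), have(k2)} \ {at(store)} = {have(k2)}
  ∪ pre   = {have(k2)} ∪ {at(dock), open(d_dock_store)}
          = {at(dock), have(k2), open(d_dock_store)}

== RESULT ==
["at(dock)", "have(k2)", "open(d_dock_store)"]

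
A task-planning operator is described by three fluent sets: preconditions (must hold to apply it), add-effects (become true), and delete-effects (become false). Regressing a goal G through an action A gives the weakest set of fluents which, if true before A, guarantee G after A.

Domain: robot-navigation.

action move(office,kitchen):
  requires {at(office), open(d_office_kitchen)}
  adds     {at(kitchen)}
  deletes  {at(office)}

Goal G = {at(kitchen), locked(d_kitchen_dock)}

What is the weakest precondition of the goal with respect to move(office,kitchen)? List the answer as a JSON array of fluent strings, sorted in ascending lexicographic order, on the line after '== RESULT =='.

Regress:
  G ∩ del = {}  (empty — regression defined)
  G \ add = {at(kitchen), locked(d_kitchen_dock)} \ {at(kitchen)} = {locked(d_kitchen_dock)}
  ∪ pre   = {locked(d_kitchen_dock)} ∪ {at(office), open(d_office_kitchen)}
          = {at(office), locked(d_kitchen_dock), open(d_office_kitchen)}

== RESULT ==
["at(office)", "locked(d_kitchen_dock)", "open(d_office_kitchen)"]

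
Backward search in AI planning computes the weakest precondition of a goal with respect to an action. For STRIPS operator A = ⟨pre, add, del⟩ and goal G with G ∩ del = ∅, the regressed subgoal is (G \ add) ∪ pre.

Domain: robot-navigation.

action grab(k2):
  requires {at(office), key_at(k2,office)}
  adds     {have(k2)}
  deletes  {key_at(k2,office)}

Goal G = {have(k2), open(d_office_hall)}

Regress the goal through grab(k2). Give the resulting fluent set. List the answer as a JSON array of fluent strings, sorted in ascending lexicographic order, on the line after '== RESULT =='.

Compute (G \ add) ∪ pre:
  G ∩ del = {}  (empty — regression defined)
  G \ add = {have(k2), open(d_office_hall)} \ {have(k2)} = {open(d_office_hall)}
  ∪ pre   = {open(d_office_hall)} ∪ {at(office), key_at(k2,office)}
          = {at(office), key_at(k2,office), open(d_office_hall)}

== RESULT ==
["at(office)", "key_at(k2,office)", "open(d_office_hall)"]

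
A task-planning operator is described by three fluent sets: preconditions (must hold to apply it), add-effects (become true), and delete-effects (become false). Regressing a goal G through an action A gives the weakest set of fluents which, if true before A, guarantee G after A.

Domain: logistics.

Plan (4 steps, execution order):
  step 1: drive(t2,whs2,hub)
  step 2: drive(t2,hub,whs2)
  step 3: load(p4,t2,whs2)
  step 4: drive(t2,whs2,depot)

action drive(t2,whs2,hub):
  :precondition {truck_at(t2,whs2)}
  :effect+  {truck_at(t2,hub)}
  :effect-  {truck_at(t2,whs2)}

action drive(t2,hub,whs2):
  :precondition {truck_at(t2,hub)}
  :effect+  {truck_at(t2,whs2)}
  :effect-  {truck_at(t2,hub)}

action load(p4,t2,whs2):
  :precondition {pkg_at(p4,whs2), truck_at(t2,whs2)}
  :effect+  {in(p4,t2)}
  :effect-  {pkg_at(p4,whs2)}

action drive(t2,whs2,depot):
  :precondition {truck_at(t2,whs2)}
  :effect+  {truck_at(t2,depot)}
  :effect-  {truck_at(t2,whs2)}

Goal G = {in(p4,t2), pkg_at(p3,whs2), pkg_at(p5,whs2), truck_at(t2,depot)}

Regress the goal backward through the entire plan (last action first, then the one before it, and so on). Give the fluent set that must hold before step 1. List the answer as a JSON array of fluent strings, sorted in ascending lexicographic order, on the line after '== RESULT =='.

Work backward from the goal:
  through step 4 (drive(t2,whs2,depot)): drop {truck_at(t2,depot)}, keep {in(p4,t2), pkg_at(p3,whs2), pkg_at(p5,whs2)}, require {truck_at(t2,whs2)}
    → {in(p4,t2), pkg_at(p3,whs2), pkg_at(p5,whs2), truck_at(t2,whs2)}
  through step 3 (load(p4,t2,whs2)): drop {in(p4,t2)}, keep {pkg_at(p3,whs2), pkg_at(p5,whs2), truck_at(t2,whs2)}, require {pkg_at(p4,whs2), truck_at(t2,whs2)}
    → {pkg_at(p3,whs2), pkg_at(p4,whs2), pkg_at(p5,whs2), truck_at(t2,whs2)}
  through step 2 (drive(t2,hub,whs2)): drop {truck_at(t2,whs2)}, keep {pkg_at(p3,whs2), pkg_at(p4,whs2), pkg_at(p5,whs2)}, require {truck_at(t2,hub)}
    → {pkg_at(p3,whs2), pkg_at(p4,whs2), pkg_at(p5,whs2), truck_at(t2,hub)}
  through step 1 (drive(t2,whs2,hub)): drop {truck_at(t2,hub)}, keep {pkg_at(p3,whs2), pkg_at(p4,whs2), pkg_at(p5,whs2)}, require {truck_at(t2,whs2)}
    → {pkg_at(p3,whs2), pkg_at(p4,whs2), pkg_at(p5,whs2), truck_at(t2,whs2)}

== RESULT ==
["pkg_at(p3,whs2)", "pkg_at(p4,whs2)", "pkg_at(p5,whs2)", "truck_at(t2,whs2)"]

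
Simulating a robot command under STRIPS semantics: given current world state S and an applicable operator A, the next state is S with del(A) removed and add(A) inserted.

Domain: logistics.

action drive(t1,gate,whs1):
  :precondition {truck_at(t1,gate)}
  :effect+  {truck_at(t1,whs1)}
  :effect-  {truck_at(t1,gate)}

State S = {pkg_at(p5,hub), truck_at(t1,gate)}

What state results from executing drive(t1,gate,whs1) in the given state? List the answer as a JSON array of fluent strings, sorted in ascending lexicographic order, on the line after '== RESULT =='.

Compute (S \ del) ∪ add:
  pre ⊆ S: {truck_at(t1,gate)} ⊆ S  — applicable
  S \ del = {pkg_at(p5,hub)}
  ∪ add   = {pkg_at(p5,hub), truck_at(t1,whs1)}

== RESULT ==
["pkg_at(p5,hub)", "truck_at(t1,whs1)"]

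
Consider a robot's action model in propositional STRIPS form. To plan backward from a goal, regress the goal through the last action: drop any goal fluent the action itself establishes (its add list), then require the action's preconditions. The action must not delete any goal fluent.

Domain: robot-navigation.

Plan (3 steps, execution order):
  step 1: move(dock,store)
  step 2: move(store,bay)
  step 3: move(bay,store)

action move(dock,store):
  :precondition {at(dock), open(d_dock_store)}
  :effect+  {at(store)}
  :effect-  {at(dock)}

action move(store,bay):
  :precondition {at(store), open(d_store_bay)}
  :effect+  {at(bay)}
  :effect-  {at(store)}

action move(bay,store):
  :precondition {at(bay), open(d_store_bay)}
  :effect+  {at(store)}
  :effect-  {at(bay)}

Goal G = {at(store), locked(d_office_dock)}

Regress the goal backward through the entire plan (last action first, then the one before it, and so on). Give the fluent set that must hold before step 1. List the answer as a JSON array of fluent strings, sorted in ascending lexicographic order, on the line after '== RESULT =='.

Regress step by step:
  through step 3 (move(bay,store)): drop {at(store)}, keep {locked(d_office_dock)}, require {at(bay), open(d_store_bay)}
    → {at(bay), locked(d_office_dock), open(d_store_bay)}
  through step 2 (move(store,bay)): drop {at(bay)}, keep {locked(d_office_dock), open(d_store_bay)}, require {at(store), open(d_store_bay)}
    → {at(store), locked(d_office_dock), open(d_store_bay)}
  through step 1 (move(dock,store)): drop {at(store)}, keep {locked(d_office_dock), open(d_store_bay)}, require {at(dock), open(d_dock_store)}
    → {at(dock), locked(d_office_dock), open(d_dock_store), open(d_store_bay)}

== RESULT ==
["at(dock)", "locked(d_office_dock)", "open(d_dock_store)", "open(d_store_bay)"]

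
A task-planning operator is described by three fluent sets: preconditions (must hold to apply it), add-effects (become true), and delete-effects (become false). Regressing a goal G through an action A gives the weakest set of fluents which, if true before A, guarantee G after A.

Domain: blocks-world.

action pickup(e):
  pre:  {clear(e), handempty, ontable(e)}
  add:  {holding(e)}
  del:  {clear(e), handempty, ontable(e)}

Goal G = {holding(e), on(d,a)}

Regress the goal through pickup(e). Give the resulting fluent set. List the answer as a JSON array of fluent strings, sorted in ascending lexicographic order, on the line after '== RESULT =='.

Regress:
  G ∩ del = {}  (empty — regression defined)
  G \ add = {holding(e), on(d,a)} \ {holding(e)} = {on(d,a)}
  ∪ pre   = {on(d,a)} ∪ {clear(e), handempty, ontable(e)}
          = {clear(e), handempty, on(d,a), ontable(e)}

== RESULT ==
["clear(e)", "handempty", "on(d,a)", "ontable(e)"]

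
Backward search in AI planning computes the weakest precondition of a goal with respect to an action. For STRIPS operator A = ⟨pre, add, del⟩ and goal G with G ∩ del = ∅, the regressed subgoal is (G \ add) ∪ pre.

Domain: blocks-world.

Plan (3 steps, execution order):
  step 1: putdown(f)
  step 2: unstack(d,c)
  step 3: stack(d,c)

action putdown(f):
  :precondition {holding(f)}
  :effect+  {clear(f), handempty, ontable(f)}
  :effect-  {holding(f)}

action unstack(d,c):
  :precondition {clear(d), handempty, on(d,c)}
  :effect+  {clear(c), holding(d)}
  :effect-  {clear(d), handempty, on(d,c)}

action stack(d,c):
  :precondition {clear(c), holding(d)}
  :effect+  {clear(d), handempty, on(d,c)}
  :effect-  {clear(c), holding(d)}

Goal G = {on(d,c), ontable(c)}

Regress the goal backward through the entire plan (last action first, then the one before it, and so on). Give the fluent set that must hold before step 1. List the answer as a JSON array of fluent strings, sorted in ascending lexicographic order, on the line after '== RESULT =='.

Work backward from the goal:
  through step 3 (stack(d,c)): drop {on(d,c)}, keep {ontable(c)}, require {clear(c), holding(d)}
    → {clear(c), holding(d), ontable(c)}
  through step 2 (unstack(d,c)): drop {clear(c), holding(d)}, keep {ontable(c)}, require {clear(d), handempty, on(d,c)}
    → {clear(d), handempty, on(d,c), ontable(c)}
  through step 1 (putdown(f)): drop {handempty}, keep {clear(d), on(d,c), ontable(c)}, require {holding(f)}
    → {clear(d), holding(f), on(d,c), ontable(c)}

== RESULT ==
["clear(d)", "holding(f)", "on(d,c)", "ontable(c)"]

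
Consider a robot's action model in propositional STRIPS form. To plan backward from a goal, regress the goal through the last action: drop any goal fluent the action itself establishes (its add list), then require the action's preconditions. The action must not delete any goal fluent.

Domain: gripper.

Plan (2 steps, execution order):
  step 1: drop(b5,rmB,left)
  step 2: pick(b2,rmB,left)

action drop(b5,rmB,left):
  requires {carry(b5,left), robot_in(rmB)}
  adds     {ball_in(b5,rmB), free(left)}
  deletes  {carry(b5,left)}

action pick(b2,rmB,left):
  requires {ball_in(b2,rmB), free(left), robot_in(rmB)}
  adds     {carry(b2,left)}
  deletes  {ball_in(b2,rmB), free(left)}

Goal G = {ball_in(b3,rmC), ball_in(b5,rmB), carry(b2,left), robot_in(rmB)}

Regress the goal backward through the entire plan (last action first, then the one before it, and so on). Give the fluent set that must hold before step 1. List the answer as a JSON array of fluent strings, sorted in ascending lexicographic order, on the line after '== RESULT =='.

Work backward from the goal:
  through step 2 (pick(b2,rmB,left)): drop {carry(b2,left)}, keep {ball_in(b3,rmC), ball_in(b5,rmB), robot_in(rmB)}, require {ball_in(b2,rmB), free(left), robot_in(rmB)}
    → {ball_in(b2,rmB), ball_in(b3,rmC), ball_in(b5,rmB), free(left), robot_in(rmB)}
  through step 1 (drop(b5,rmB,left)): drop {ball_in(b5,rmB), free(left)}, keep {ball_in(b2,rmB), ball_in(b3,rmC), robot_in(rmB)}, require {carry(b5,left), robot_in(rmB)}
    → {ball_in(b2,rmB), ball_in(b3,rmC), carry(b5,left), robot_in(rmB)}

== RESULT ==
["ball_in(b2,rmB)", "ball_in(b3,rmC)", "carry(b5,left)", "robot_in(rmB)"]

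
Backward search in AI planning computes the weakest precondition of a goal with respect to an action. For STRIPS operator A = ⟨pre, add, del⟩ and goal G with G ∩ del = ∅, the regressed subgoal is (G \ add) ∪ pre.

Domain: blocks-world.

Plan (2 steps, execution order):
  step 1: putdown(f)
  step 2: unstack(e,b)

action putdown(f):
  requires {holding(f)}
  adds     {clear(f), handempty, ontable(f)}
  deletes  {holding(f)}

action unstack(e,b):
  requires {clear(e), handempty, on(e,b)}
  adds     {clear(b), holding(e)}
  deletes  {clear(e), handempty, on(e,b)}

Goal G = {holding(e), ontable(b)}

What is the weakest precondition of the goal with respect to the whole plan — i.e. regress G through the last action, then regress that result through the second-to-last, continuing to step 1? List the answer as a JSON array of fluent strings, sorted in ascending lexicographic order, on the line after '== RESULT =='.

Regress step by step:
  through step 2 (unstack(e,b)): drop {holding(e)}, keep {ontable(b)}, require {clear(e), handempty, on(e,b)}
    → {clear(e), handempty, on(e,b), ontable(b)}
  through step 1 (putdown(f)): drop {handempty}, keep {clear(e), on(e,b), ontable(b)}, require {holding(f)}
    → {clear(e), holding(f), on(e,b), ontable(b)}

== RESULT ==
["clear(e)", "holding(f)", "on(e,b)", "ontable(b)"]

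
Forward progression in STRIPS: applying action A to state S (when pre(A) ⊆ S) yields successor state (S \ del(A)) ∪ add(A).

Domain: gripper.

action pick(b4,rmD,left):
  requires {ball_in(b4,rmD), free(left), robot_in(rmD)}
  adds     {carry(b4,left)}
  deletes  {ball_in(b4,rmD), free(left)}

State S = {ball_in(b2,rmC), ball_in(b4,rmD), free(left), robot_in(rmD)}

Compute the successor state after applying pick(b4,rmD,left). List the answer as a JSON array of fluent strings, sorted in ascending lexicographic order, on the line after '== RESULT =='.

Compute (S \ del) ∪ add:
  pre ⊆ S: {ball_in(b4,rmD), free(left), robot_in(rmD)} ⊆ S  — applicable
  S \ del = {ball_in(b2,rmC), robot_in(rmD)}
  ∪ add   = {ball_in(b2,rmC), carry(b4,left), robot_in(rmD)}

== RESULT ==
["ball_in(b2,rmC)", "carry(b4,left)", "robot_in(rmD)"]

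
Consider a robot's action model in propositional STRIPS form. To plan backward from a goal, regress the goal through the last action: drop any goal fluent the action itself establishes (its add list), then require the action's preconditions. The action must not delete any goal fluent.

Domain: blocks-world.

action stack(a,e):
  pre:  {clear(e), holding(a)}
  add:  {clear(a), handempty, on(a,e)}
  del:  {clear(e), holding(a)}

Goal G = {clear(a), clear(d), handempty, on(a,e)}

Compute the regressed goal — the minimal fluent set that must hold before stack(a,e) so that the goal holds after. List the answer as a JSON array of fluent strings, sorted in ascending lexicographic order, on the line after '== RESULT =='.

Compute (G \ add) ∪ pre:
  G ∩ del = {}  (empty — regression defined)
  G \ add = {clear(a), clear(d), handempty, on(a,e)} \ {clear(a), handempty, on(a,e)} = {clear(d)}
  ∪ pre   = {clear(d)} ∪ {clear(e), holding(a)}
          = {clear(d), clear(e), holding(a)}

== RESULT ==
["clear(d)", "clear(e)", "holding(a)"]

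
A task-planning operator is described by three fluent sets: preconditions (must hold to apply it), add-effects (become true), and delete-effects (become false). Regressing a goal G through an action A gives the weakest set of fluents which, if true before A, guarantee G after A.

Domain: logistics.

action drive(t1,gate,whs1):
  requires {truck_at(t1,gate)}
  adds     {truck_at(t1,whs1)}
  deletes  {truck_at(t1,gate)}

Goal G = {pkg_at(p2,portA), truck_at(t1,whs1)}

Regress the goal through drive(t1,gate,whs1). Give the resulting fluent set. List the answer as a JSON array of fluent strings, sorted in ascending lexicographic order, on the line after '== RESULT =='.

Compute (G \ add) ∪ pre:
  G ∩ del = {}  (empty — regression defined)
  G \ add = {pkg_at(p2,portA), truck_at(t1,whs1)} \ {truck_at(t1,whs1)} = {pkg_at(p2,portA)}
  ∪ pre   = {pkg_at(p2,portA)} ∪ {truck_at(t1,gate)}
          = {pkg_at(p2,portA), truck_at(t1,gate)}

== RESULT ==
["pkg_at(p2,portA)", "truck_at(t1,gate)"]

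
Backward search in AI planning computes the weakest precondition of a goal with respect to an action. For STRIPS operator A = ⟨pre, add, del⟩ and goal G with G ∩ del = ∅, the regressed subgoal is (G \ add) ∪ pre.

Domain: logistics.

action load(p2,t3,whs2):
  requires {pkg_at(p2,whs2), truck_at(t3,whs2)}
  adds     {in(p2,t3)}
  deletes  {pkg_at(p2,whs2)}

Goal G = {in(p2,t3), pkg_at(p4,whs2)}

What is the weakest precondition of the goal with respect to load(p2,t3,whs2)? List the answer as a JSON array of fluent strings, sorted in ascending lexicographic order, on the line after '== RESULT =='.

Regress:
  G ∩ del = {}  (empty — regression defined)
  G \ add = {in(p2,t3), pkg_at(p4,whs2)} \ {in(p2,t3)} = {pkg_at(p4,whs2)}
  ∪ pre   = {pkg_at(p4,whs2)} ∪ {pkg_at(p2,whs2), truck_at(t3,whs2)}
          = {pkg_at(p2,whs2), pkg_at(p4,whs2), truck_at(t3,whs2)}

== RESULT ==
["pkg_at(p2,whs2)", "pkg_at(p4,whs2)", "truck_at(t3,whs2)"]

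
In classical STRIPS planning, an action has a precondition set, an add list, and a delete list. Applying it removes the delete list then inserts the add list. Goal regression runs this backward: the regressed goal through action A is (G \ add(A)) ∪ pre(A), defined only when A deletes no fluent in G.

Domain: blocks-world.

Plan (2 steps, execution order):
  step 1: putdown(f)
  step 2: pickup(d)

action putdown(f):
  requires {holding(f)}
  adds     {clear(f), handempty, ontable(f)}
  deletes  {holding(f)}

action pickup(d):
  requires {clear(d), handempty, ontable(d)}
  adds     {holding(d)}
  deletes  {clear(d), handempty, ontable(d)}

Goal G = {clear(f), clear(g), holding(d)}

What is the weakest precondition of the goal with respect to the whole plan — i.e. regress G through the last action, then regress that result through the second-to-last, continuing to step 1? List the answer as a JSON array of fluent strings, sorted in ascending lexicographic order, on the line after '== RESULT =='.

Regress step by step:
  through step 2 (pickup(d)): drop {holding(d)}, keep {clear(f), clear(g)}, require {clear(d), handempty, ontable(d)}
    → {clear(d), clear(f), clear(g), handempty, ontable(d)}
  through step 1 (putdown(f)): drop {clear(f), handempty}, keep {clear(d), clear(g), ontable(d)}, require {holding(f)}
    → {clear(d), clear(g), holding(f), ontable(d)}

== RESULT ==
["clear(d)", "clear(g)", "holding(f)", "ontable(d)"]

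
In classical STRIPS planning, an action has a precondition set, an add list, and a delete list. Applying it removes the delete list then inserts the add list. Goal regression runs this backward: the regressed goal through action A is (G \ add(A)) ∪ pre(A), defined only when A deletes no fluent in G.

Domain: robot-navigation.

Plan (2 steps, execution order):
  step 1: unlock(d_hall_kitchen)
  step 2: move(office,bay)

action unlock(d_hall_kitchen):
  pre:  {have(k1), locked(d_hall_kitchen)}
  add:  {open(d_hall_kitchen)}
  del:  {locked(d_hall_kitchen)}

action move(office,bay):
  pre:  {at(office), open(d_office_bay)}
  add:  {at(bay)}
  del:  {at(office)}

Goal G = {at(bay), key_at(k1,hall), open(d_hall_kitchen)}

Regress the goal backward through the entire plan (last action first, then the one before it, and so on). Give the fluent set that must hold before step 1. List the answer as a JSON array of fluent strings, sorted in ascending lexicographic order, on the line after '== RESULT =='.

Regress step by step:
  through step 2 (move(office,bay)): drop {at(bay)}, keep {key_at(k1,hall), open(d_hall_kitchen)}, require {at(office), open(d_office_bay)}
    → {at(office), key_at(k1,hall), open(d_hall_kitchen), open(d_office_bay)}
  through step 1 (unlock(d_hall_kitchen)): drop {open(d_hall_kitchen)}, keep {at(office), key_at(k1,hall), open(d_office_bay)}, require {have(k1), locked(d_hall_kitchen)}
    → {at(office), have(k1), key_at(k1,hall), locked(d_hall_kitchen), open(d_office_bay)}

== RESULT ==
["at(office)", "have(k1)", "key_at(k1,hall)", "locked(d_hall_kitchen)", "open(d_office_bay)"]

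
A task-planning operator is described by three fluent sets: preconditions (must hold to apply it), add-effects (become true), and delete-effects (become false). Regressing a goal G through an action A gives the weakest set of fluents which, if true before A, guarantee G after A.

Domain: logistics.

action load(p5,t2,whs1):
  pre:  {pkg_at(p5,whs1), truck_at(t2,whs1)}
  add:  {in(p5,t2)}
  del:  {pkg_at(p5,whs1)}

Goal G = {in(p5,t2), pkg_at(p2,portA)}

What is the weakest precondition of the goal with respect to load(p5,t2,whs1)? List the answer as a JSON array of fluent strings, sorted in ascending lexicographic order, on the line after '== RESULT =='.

Compute (G \ add) ∪ pre:
  G ∩ del = {}  (empty — regression defined)
  G \ add = {in(p5,t2), pkg_at(p2,portA)} \ {in(p5,t2)} = {pkg_at(p2,portA)}
  ∪ pre   = {pkg_at(p2,portA)} ∪ {pkg_at(p5,whs1), truck_at(t2,whs1)}
          = {pkg_at(p2,portA), pkg_at(p5,whs1), truck_at(t2,whs1)}

== RESULT ==
["pkg_at(p2,portA)", "pkg_at(p5,whs1)", "truck_at(t2,whs1)"]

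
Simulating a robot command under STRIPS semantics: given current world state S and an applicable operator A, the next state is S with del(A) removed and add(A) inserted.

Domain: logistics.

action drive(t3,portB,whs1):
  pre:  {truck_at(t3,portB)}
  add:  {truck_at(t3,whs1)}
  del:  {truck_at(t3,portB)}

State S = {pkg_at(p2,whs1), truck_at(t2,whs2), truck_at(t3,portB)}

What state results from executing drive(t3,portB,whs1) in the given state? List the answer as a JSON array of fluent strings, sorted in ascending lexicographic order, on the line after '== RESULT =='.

Progress:
  pre ⊆ S: {truck_at(t3,portB)} ⊆ S  — applicable
  S \ del = {pkg_at(p2,whs1), truck_at(t2,whs2)}
  ∪ add   = {pkg_at(p2,whs1), truck_at(t2,whs2), truck_at(t3,whs1)}

== RESULT ==
["pkg_at(p2,whs1)", "truck_at(t2,whs2)", "truck_at(t3,whs1)"]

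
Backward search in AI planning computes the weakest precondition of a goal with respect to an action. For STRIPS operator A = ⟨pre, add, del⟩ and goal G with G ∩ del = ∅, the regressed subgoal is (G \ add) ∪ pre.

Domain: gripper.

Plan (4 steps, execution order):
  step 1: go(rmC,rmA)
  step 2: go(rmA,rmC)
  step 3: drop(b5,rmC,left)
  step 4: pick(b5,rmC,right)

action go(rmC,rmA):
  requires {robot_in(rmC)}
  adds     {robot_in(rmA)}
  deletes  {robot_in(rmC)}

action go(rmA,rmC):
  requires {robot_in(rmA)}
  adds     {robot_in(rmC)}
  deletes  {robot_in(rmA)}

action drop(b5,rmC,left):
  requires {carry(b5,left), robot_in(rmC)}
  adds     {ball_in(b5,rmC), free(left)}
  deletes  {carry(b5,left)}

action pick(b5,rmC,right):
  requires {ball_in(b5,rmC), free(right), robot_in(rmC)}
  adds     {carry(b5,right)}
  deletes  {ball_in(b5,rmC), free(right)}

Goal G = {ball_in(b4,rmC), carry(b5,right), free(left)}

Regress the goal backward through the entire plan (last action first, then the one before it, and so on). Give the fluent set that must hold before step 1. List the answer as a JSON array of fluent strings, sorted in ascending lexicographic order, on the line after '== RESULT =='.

Regress step by step:
  through step 4 (pick(b5,rmC,right)): drop {carry(b5,right)}, keep {ball_in(b4,rmC), free(left)}, require {ball_in(b5,rmC), free(right), robot_in(rmC)}
    → {ball_in(b4,rmC), ball_in(b5,rmC), free(left), free(right), robot_in(rmC)}
  through step 3 (drop(b5,rmC,left)): drop {ball_in(b5,rmC), free(left)}, keep {ball_in(b4,rmC), free(right), robot_in(rmC)}, require {carry(b5,left), robot_in(rmC)}
    → {ball_in(b4,rmC), carry(b5,left), free(right), robot_in(rmC)}
  through step 2 (go(rmA,rmC)): drop {robot_in(rmC)}, keep {ball_in(b4,rmC), carry(b5,left), free(right)}, require {robot_in(rmA)}
    → {ball_in(b4,rmC), carry(b5,left), free(right), robot_in(rmA)}
  through step 1 (go(rmC,rmA)): drop {robot_in(rmA)}, keep {ball_in(b4,rmC), carry(b5,left), free(right)}, require {robot_in(rmC)}
    → {ball_in(b4,rmC), carry(b5,left), free(right), robot_in(rmC)}

== RESULT ==
["ball_in(b4,rmC)", "carry(b5,left)", "free(right)", "robot_in(rmC)"]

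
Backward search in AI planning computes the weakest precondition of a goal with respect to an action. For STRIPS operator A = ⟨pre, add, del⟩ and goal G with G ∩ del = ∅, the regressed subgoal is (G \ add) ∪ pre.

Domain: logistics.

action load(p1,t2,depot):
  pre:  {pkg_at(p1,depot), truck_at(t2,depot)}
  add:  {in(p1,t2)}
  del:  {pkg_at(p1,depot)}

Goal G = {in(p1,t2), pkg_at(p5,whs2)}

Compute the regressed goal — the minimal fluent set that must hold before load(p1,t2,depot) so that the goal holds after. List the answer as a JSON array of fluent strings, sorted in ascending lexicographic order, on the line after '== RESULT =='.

Regress:
  G ∩ del = {}  (empty — regression defined)
  G \ add = {in(p1,t2), pkg_at(p5,whs2)} \ {in(p1,t2)} = {pkg_at(p5,whs2)}
  ∪ pre   = {pkg_at(p5,whs2)} ∪ {pkg_at(p1,depot), truck_at(t2,depot)}
          = {pkg_at(p1,depot), pkg_at(p5,whs2), truck_at(t2,depot)}

== RESULT ==
["pkg_at(p1,depot)", "pkg_at(p5,whs2)", "truck_at(t2,depot)"]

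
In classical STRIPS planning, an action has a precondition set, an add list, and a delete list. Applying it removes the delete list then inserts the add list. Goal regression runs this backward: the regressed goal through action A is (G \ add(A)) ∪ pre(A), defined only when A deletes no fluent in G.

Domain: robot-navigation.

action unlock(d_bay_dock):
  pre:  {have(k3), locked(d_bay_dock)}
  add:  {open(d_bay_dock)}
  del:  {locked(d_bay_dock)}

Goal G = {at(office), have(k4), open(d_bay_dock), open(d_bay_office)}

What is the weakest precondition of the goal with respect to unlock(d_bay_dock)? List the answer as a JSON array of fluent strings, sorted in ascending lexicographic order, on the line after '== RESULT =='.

Regress:
  G ∩ del = {}  (empty — regression defined)
  G \ add = {at(office), have(k4), open(d_bay_dock), open(d_bay_office)} \ {open(d_bay_dock)} = {at(office), have(k4), open(d_bay_office)}
  ∪ pre   = {at(office), have(k4), open(d_bay_office)} ∪ {have(k3), locked(d_bay_dock)}
          = {at(office), have(k3), have(k4), locked(d_bay_dock), open(d_bay_office)}

== RESULT ==
["at(office)", "have(k3)", "have(k4)", "locked(d_bay_dock)", "open(d_bay_office)"]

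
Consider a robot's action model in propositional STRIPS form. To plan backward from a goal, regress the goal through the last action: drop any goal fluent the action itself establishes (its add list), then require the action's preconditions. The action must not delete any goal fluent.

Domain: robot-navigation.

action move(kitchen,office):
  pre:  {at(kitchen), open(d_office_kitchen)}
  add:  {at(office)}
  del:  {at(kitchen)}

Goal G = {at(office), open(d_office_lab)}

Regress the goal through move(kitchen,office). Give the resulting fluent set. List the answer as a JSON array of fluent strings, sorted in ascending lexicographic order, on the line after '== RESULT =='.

Compute (G \ add) ∪ pre:
  G ∩ del = {}  (empty — regression defined)
  G \ add = {at(office), open(d_office_lab)} \ {at(office)} = {open(d_office_lab)}
  ∪ pre   = {open(d_office_lab)} ∪ {at(kitchen), open(d_office_kitchen)}
          = {at(kitchen), open(d_office_kitchen), open(d_office_lab)}

== RESULT ==
["at(kitchen)", "open(d_office_kitchen)", "open(d_office_lab)"]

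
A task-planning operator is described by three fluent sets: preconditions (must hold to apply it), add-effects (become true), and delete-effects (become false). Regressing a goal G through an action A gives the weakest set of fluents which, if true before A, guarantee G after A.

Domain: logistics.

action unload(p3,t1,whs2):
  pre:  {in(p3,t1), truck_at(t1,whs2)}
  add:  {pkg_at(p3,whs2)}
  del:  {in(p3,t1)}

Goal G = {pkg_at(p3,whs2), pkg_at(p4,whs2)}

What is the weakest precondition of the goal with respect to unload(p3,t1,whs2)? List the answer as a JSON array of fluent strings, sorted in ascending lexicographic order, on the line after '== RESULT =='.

Regress:
  G ∩ del = {}  (empty — regression defined)
  G \ add = {pkg_at(p3,whs2), pkg_at(p4,whs2)} \ {pkg_at(p3,whs2)} = {pkg_at(p4,whs2)}
  ∪ pre   = {pkg_at(p4,whs2)} ∪ {in(p3,t1), truck_at(t1,whs2)}
          = {in(p3,t1), pkg_at(p4,whs2), truck_at(t1,whs2)}

== RESULT ==
["in(p3,t1)", "pkg_at(p4,whs2)", "truck_at(t1,whs2)"]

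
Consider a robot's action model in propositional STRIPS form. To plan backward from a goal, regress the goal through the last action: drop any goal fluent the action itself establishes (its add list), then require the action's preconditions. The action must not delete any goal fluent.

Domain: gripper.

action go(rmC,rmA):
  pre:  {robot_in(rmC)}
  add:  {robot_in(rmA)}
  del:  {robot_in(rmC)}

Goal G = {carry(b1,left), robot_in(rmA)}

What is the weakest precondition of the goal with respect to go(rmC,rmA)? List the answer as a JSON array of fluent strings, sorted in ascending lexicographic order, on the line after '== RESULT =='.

Compute (G \ add) ∪ pre:
  G ∩ del = {}  (empty — regression defined)
  G \ add = {carry(b1,left), robot_in(rmA)} \ {robot_in(rmA)} = {carry(b1,left)}
  ∪ pre   = {carry(b1,left)} ∪ {robot_in(rmC)}
          = {carry(b1,left), robot_in(rmC)}

== RESULT ==
["carry(b1,left)", "robot_in(rmC)"]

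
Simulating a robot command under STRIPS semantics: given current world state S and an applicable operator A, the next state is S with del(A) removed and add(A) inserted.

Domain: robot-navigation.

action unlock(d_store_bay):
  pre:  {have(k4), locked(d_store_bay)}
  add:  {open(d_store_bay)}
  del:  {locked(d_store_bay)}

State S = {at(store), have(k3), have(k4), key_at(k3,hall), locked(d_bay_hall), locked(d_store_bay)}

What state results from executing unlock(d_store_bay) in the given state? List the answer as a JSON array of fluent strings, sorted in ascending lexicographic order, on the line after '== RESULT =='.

Progress:
  pre ⊆ S: {have(k4), locked(d_store_bay)} ⊆ S  — applicable
  S \ del = {at(store), have(k3), have(k4), key_at(k3,hall), locked(d_bay_hall)}
  ∪ add   = {at(store), have(k3), have(k4), key_at(k3,hall), locked(d_bay_hall), open(d_store_bay)}

== RESULT ==
["at(store)", "have(k3)", "have(k4)", "key_at(k3,hall)", "locked(d_bay_hall)", "open(d_store_bay)"]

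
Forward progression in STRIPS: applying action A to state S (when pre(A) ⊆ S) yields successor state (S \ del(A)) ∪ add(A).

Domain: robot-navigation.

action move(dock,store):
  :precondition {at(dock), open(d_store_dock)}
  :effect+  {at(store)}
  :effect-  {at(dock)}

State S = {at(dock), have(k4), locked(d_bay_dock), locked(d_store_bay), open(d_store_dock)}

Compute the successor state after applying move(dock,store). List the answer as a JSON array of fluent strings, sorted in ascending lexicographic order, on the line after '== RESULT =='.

Compute (S \ del) ∪ add:
  pre ⊆ S: {at(dock), open(d_store_dock)} ⊆ S  — applicable
  S \ del = {have(k4), locked(d_bay_dock), locked(d_store_bay), open(d_store_dock)}
  ∪ add   = {at(store), have(k4), locked(d_bay_dock), locked(d_store_bay), open(d_store_dock)}

== RESULT ==
["at(store)", "have(k4)", "locked(d_bay_dock)", "locked(d_store_bay)", "open(d_store_dock)"]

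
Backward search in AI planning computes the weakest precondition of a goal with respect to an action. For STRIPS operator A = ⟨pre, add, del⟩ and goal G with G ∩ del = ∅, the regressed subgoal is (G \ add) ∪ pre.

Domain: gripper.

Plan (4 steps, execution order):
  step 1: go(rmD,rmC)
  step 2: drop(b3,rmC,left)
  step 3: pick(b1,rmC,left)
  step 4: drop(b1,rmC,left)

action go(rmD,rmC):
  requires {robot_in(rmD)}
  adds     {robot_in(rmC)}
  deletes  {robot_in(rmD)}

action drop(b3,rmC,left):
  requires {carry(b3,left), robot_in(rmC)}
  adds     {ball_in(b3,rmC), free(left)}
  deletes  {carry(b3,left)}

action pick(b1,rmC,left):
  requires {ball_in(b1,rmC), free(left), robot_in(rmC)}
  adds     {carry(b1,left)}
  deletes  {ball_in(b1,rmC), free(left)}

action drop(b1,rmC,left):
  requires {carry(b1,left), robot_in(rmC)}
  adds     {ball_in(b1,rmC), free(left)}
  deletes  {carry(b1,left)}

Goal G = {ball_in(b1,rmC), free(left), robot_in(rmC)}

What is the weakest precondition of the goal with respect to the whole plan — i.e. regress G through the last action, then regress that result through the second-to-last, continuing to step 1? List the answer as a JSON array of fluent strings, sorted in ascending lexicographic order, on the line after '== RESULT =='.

Work backward from the goal:
  through step 4 (drop(b1,rmC,left)): drop {ball_in(b1,rmC), free(left)}, keep {robot_in(rmC)}, require {carry(b1,left), robot_in(rmC)}
    → {carry(b1,left), robot_in(rmC)}
  through step 3 (pick(b1,rmC,left)): drop {carry(b1,left)}, keep {robot_in(rmC)}, require {ball_in(b1,rmC), free(left), robot_in(rmC)}
    → {ball_in(b1,rmC), free(left), robot_in(rmC)}
  through step 2 (drop(b3,rmC,left)): drop {free(left)}, keep {ball_in(b1,rmC), robot_in(rmC)}, require {carry(b3,left), robot_in(rmC)}
    → {ball_in(b1,rmC), carry(b3,left), robot_in(rmC)}
  through step 1 (go(rmD,rmC)): drop {robot_in(rmC)}, keep {ball_in(b1,rmC), carry(b3,left)}, require {robot_in(rmD)}
    → {ball_in(b1,rmC), carry(b3,left), robot_in(rmD)}

== RESULT ==
["ball_in(b1,rmC)", "carry(b3,left)", "robot_in(rmD)"]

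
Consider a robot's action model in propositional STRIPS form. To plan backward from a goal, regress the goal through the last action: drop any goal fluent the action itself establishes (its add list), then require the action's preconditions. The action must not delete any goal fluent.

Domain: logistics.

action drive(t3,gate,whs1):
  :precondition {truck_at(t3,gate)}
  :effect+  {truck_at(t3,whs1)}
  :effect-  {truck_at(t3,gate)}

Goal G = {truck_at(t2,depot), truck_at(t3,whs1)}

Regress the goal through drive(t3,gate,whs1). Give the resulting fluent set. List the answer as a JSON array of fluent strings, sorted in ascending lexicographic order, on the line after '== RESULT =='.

Regress:
  G ∩ del = {}  (empty — regression defined)
  G \ add = {truck_at(t2,depot), truck_at(t3,whs1)} \ {truck_at(t3,whs1)} = {truck_at(t2,depot)}
  ∪ pre   = {truck_at(t2,depot)} ∪ {truck_at(t3,gate)}
          = {truck_at(t2,depot), truck_at(t3,gate)}

== RESULT ==
["truck_at(t2,depot)", "truck_at(t3,gate)"]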